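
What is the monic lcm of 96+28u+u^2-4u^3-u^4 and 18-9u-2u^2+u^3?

576+72u-118u^2-53u^3-3u^4+5u^5+u^6

Apply the Euclidean algorithm:
  -u^4-4u^3+u^2+28u+96 = (-u-6)(u^3-2u^2-9u+18) + (-20u^2-8u+204)
  u^3-2u^2-9u+18 = (-(1/20)u+3/25)(-20u^2-8u+204) + ((54/25)u-162/25)
  -20u^2-8u+204 = (-(250/27)u-850/27)((54/25)u-162/25) + (0)
Last nonzero remainder: (54/25)u-162/25. Dividing through by 54/25 gives the monic gcd u-3.
Then lcm(f, g) = f·g / gcd(f, g); expanding and making the result monic gives the answer.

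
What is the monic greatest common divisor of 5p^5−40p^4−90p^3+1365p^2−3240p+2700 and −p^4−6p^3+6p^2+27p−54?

By polynomial division,
  5p^5−40p^4−90p^3+1365p^2−3240p+2700 = (−5p+70)(−p^4−6p^3+6p^2+27p−54) + (360p^3+1080p^2−5400p+6480)
  −p^4−6p^3+6p^2+27p−54 = (−(1/360)p−1/120)(360p^3+1080p^2−5400p+6480) + (0)
Last nonzero remainder: 360p^3+1080p^2−5400p+6480. Dividing through by 360 gives the monic gcd p^3+3p^2−15p+18.

p^3+3p^2−15p+18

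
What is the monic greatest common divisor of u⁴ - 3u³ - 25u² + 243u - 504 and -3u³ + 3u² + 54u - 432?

u² - 7u + 24

Euclidean algorithm in ℚ[u]:
  u⁴ - 3u³ - 25u² + 243u - 504 = (-(1/3)u + 2/3)(-3u³ + 3u² + 54u - 432) + (-9u² + 63u - 216)
  -3u³ + 3u² + 54u - 432 = ((1/3)u + 2)(-9u² + 63u - 216) + (0)
Last nonzero remainder: -9u² + 63u - 216. Dividing through by -9 gives the monic gcd u² - 7u + 24.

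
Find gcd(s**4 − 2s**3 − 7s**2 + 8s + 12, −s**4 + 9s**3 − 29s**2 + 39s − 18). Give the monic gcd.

s**2 − 5s + 6

Repeated division with remainder:
  s**4 − 2s**3 − 7s**2 + 8s + 12 = (−1)(−s**4 + 9s**3 − 29s**2 + 39s − 18) + (7s**3 − 36s**2 + 47s − 6)
  −s**4 + 9s**3 − 29s**2 + 39s − 18 = (−(1/7)s + 27/49)(7s**3 − 36s**2 + 47s − 6) + (−(120/49)s**2 + (600/49)s − 720/49)
  7s**3 − 36s**2 + 47s − 6 = (−(343/120)s + 49/120)(−(120/49)s**2 + (600/49)s − 720/49) + (0)
Last nonzero remainder: −(120/49)s**2 + (600/49)s − 720/49. Dividing through by −120/49 gives the monic gcd s**2 − 5s + 6.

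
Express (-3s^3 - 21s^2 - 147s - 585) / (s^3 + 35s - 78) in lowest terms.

By polynomial division,
  -3s^3 - 21s^2 - 147s - 585 = (-3)(s^3 + 35s - 78) + (-21s^2 - 42s - 819)
  s^3 + 35s - 78 = (-(1/21)s + 2/21)(-21s^2 - 42s - 819) + (0)
Last nonzero remainder: -21s^2 - 42s - 819. Dividing through by -21 gives the monic gcd s^2 + 2s + 39.
Cancel s^2 + 2s + 39 from numerator and denominator to get the reduced form.

(-3s - 15)/(s - 2)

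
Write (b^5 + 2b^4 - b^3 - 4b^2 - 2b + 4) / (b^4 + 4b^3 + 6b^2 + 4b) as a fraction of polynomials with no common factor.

(b^2 - 2b + 1)/(b)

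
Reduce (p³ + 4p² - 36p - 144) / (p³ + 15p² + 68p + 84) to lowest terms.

(p² - 2p - 24)/(p² + 9p + 14)

Euclidean algorithm in ℚ[p]:
  p³ + 4p² - 36p - 144 = (p³ + 15p² + 68p + 84) + (-11p² - 104p - 228)
  p³ + 15p² + 68p + 84 = (-(1/11)p - 61/121)(-11p² - 104p - 228) + (-(624/121)p - 3744/121)
  -11p² - 104p - 228 = ((1331/624)p + 2299/312)(-(624/121)p - 3744/121) + (0)
Last nonzero remainder: -(624/121)p - 3744/121. Dividing through by -624/121 gives the monic gcd p + 6.
Cancel p + 6 from numerator and denominator to get the reduced form.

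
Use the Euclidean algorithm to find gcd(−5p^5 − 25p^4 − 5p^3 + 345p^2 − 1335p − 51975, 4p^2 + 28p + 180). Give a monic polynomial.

By polynomial division,
  −5p^5 − 25p^4 − 5p^3 + 345p^2 − 1335p − 51975 = (−(5/4)p^3 + (5/2)p^2 + (75/2)p − 1155/4)(4p^2 + 28p + 180) + (0)
Last nonzero remainder: 4p^2 + 28p + 180. Dividing through by 4 gives the monic gcd p^2 + 7p + 45.

p^2 + 7p + 45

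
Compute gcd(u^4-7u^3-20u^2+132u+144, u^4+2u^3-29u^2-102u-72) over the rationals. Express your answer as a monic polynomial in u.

u^3-u^2-26u-24

By polynomial division,
  u^4-7u^3-20u^2+132u+144 = (u^4+2u^3-29u^2-102u-72) + (-9u^3+9u^2+234u+216)
  u^4+2u^3-29u^2-102u-72 = (-(1/9)u-1/3)(-9u^3+9u^2+234u+216) + (0)
Last nonzero remainder: -9u^3+9u^2+234u+216. Dividing through by -9 gives the monic gcd u^3-u^2-26u-24.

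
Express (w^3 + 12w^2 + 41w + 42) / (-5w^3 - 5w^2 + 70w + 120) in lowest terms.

(-w - 7)/(5w - 20)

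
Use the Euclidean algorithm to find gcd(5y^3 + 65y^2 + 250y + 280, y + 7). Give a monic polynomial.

Apply the Euclidean algorithm:
  5y^3 + 65y^2 + 250y + 280 = (5y^2 + 30y + 40)(y + 7) + (0)
The last nonzero remainder y + 7 is already monic.

y + 7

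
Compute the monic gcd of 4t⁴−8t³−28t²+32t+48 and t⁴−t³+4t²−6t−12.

Apply the Euclidean algorithm:
  4t⁴−8t³−28t²+32t+48 = (4)(t⁴−t³+4t²−6t−12) + (−4t³−44t²+56t+96)
  t⁴−t³+4t²−6t−12 = (−(1/4)t+3)(−4t³−44t²+56t+96) + (150t²−150t−300)
  −4t³−44t²+56t+96 = (−(2/75)t−8/25)(150t²−150t−300) + (0)
Last nonzero remainder: 150t²−150t−300. Dividing through by 150 gives the monic gcd t²−t−2.

t²−t−2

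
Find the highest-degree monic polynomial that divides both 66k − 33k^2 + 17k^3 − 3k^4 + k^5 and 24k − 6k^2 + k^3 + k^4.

By polynomial division,
  k^5 − 3k^4 + 17k^3 − 33k^2 + 66k = (k − 4)(k^4 + k^3 − 6k^2 + 24k) + (27k^3 − 81k^2 + 162k)
  k^4 + k^3 − 6k^2 + 24k = ((1/27)k + 4/27)(27k^3 − 81k^2 + 162k) + (0)
Last nonzero remainder: 27k^3 − 81k^2 + 162k. Dividing through by 27 gives the monic gcd k^3 − 3k^2 + 6k.

6k − 3k^2 + k^3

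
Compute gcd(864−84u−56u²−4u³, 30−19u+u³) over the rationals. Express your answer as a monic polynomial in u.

−3+u

Euclidean algorithm in ℚ[u]:
  −4u³−56u²−84u+864 = (−4)(u³−19u+30) + (−56u²−160u+984)
  u³−19u+30 = (−(1/56)u+5/98)(−56u²−160u+984) + ((330/49)u−990/49)
  −56u²−160u+984 = (−(1372/165)u−8036/165)((330/49)u−990/49) + (0)
Last nonzero remainder: (330/49)u−990/49. Dividing through by 330/49 gives the monic gcd u−3.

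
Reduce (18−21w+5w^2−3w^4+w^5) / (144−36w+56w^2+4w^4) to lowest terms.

(6−5w−2w^2+w^3)/(48+4w+4w^2)

Euclidean algorithm in ℚ[w]:
  w^5−3w^4+5w^2−21w+18 = ((1/4)w−3/4)(4w^4+56w^2−36w+144) + (−14w^3+56w^2−84w+126)
  4w^4+56w^2−36w+144 = (−(2/7)w−8/7)(−14w^3+56w^2−84w+126) + (96w^2−96w+288)
  −14w^3+56w^2−84w+126 = (−(7/48)w+7/16)(96w^2−96w+288) + (0)
Last nonzero remainder: 96w^2−96w+288. Dividing through by 96 gives the monic gcd w^2−w+3.
Cancel w^2−w+3 from numerator and denominator to get the reduced form.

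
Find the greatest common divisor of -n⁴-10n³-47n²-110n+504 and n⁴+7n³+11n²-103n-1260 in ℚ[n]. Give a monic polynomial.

n³+12n²+71n+252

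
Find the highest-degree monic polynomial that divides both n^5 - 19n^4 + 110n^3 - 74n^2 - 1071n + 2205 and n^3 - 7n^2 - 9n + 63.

n^3 - 7n^2 - 9n + 63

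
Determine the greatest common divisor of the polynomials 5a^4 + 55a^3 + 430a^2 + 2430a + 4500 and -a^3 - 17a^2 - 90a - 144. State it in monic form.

Apply the Euclidean algorithm:
  5a^4 + 55a^3 + 430a^2 + 2430a + 4500 = (-5a + 30)(-a^3 - 17a^2 - 90a - 144) + (490a^2 + 4410a + 8820)
  -a^3 - 17a^2 - 90a - 144 = (-(1/490)a - 4/245)(490a^2 + 4410a + 8820) + (0)
Last nonzero remainder: 490a^2 + 4410a + 8820. Dividing through by 490 gives the monic gcd a^2 + 9a + 18.

a^2 + 9a + 18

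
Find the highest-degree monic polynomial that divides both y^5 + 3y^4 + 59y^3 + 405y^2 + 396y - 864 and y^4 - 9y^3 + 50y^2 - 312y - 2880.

y^3 + y^2 + 60y + 288

Repeated division with remainder:
  y^5 + 3y^4 + 59y^3 + 405y^2 + 396y - 864 = (y + 12)(y^4 - 9y^3 + 50y^2 - 312y - 2880) + (117y^3 + 117y^2 + 7020y + 33696)
  y^4 - 9y^3 + 50y^2 - 312y - 2880 = ((1/117)y - 10/117)(117y^3 + 117y^2 + 7020y + 33696) + (0)
Last nonzero remainder: 117y^3 + 117y^2 + 7020y + 33696. Dividing through by 117 gives the monic gcd y^3 + y^2 + 60y + 288.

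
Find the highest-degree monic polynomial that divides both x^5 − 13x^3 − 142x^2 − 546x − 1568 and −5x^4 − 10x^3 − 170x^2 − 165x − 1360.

x^2 + x + 16

Repeated division with remainder:
  x^5 − 13x^3 − 142x^2 − 546x − 1568 = (−(1/5)x + 2/5)(−5x^4 − 10x^3 − 170x^2 − 165x − 1360) + (−43x^3 − 107x^2 − 752x − 1024)
  −5x^4 − 10x^3 − 170x^2 − 165x − 1360 = ((5/43)x − 105/1849)(−43x^3 − 107x^2 − 752x − 1024) + (−(163885/1849)x^2 − (163885/1849)x − 2622160/1849)
  −43x^3 − 107x^2 − 752x − 1024 = ((79507/163885)x + 118336/163885)(−(163885/1849)x^2 − (163885/1849)x − 2622160/1849) + (0)
Last nonzero remainder: −(163885/1849)x^2 − (163885/1849)x − 2622160/1849. Dividing through by −163885/1849 gives the monic gcd x^2 + x + 16.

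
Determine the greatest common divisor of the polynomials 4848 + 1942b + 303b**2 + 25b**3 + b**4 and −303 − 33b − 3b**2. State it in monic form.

Apply the Euclidean algorithm:
  b**4 + 25b**3 + 303b**2 + 1942b + 4848 = (−(1/3)b**2 − (14/3)b − 16)(−3b**2 − 33b − 303) + (0)
Last nonzero remainder: −3b**2 − 33b − 303. Dividing through by −3 gives the monic gcd b**2 + 11b + 101.

101 + 11b + b**2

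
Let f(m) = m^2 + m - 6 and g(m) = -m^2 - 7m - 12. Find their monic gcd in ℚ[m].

m + 3

Apply the Euclidean algorithm:
  m^2 + m - 6 = (-1)(-m^2 - 7m - 12) + (-6m - 18)
  -m^2 - 7m - 12 = ((1/6)m + 2/3)(-6m - 18) + (0)
Last nonzero remainder: -6m - 18. Dividing through by -6 gives the monic gcd m + 3.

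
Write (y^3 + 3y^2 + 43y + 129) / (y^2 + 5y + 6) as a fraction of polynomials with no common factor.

(y^2 + 43)/(y + 2)

Euclidean algorithm in ℚ[y]:
  y^3 + 3y^2 + 43y + 129 = (y - 2)(y^2 + 5y + 6) + (47y + 141)
  y^2 + 5y + 6 = ((1/47)y + 2/47)(47y + 141) + (0)
Last nonzero remainder: 47y + 141. Dividing through by 47 gives the monic gcd y + 3.
Cancel y + 3 from numerator and denominator to get the reduced form.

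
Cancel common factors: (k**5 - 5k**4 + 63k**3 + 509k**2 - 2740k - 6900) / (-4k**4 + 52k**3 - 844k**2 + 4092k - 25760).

(-k**3 - 3k**2 + 28k + 60)/(4k**2 - 20k + 224)

Repeated division with remainder:
  k**5 - 5k**4 + 63k**3 + 509k**2 - 2740k - 6900 = (-(1/4)k - 2)(-4k**4 + 52k**3 - 844k**2 + 4092k - 25760) + (-44k**3 - 156k**2 - 996k - 58420)
  -4k**4 + 52k**3 - 844k**2 + 4092k - 25760 = ((1/11)k - 182/121)(-44k**3 - 156k**2 - 996k - 58420) + (-(119560/121)k**2 + (956480/121)k - 13749400/121)
  -44k**3 - 156k**2 - 996k - 58420 = ((1331/29890)k + 15367/29890)(-(119560/121)k**2 + (956480/121)k - 13749400/121) + (0)
Last nonzero remainder: -(119560/121)k**2 + (956480/121)k - 13749400/121. Dividing through by -119560/121 gives the monic gcd k**2 - 8k + 115.
Cancel k**2 - 8k + 115 from numerator and denominator to get the reduced form.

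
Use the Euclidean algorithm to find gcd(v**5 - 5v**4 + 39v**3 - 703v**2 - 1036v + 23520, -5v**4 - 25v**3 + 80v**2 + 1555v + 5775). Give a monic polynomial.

v**2 - 2v - 35

Repeated division with remainder:
  v**5 - 5v**4 + 39v**3 - 703v**2 - 1036v + 23520 = (-(1/5)v + 2)(-5v**4 - 25v**3 + 80v**2 + 1555v + 5775) + (105v**3 - 552v**2 - 2991v + 11970)
  -5v**4 - 25v**3 + 80v**2 + 1555v + 5775 = (-(1/21)v - 359/735)(105v**3 - 552v**2 - 2991v + 11970) + (-(81351/245)v**2 + (162702/245)v + 81351/7)
  105v**3 - 552v**2 - 2991v + 11970 = (-(8575/27117)v + 9310/9039)(-(81351/245)v**2 + (162702/245)v + 81351/7) + (0)
Last nonzero remainder: -(81351/245)v**2 + (162702/245)v + 81351/7. Dividing through by -81351/245 gives the monic gcd v**2 - 2v - 35.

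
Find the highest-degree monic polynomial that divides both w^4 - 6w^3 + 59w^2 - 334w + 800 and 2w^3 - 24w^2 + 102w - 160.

Apply the Euclidean algorithm:
  w^4 - 6w^3 + 59w^2 - 334w + 800 = ((1/2)w + 3)(2w^3 - 24w^2 + 102w - 160) + (80w^2 - 560w + 1280)
  2w^3 - 24w^2 + 102w - 160 = ((1/40)w - 1/8)(80w^2 - 560w + 1280) + (0)
Last nonzero remainder: 80w^2 - 560w + 1280. Dividing through by 80 gives the monic gcd w^2 - 7w + 16.

w^2 - 7w + 16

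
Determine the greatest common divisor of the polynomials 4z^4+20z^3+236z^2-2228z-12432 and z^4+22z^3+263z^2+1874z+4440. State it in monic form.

z^3+12z^2+143z+444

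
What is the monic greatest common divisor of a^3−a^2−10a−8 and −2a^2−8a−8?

Repeated division with remainder:
  a^3−a^2−10a−8 = (−(1/2)a+5/2)(−2a^2−8a−8) + (6a+12)
  −2a^2−8a−8 = (−(1/3)a−2/3)(6a+12) + (0)
Last nonzero remainder: 6a+12. Dividing through by 6 gives the monic gcd a+2.

a+2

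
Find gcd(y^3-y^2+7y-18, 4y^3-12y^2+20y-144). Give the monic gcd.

y^2+y+9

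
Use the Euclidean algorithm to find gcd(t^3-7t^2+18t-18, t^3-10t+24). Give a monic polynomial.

Apply the Euclidean algorithm:
  t^3-7t^2+18t-18 = (t^3-10t+24) + (-7t^2+28t-42)
  t^3-10t+24 = (-(1/7)t-4/7)(-7t^2+28t-42) + (0)
Last nonzero remainder: -7t^2+28t-42. Dividing through by -7 gives the monic gcd t^2-4t+6.

t^2-4t+6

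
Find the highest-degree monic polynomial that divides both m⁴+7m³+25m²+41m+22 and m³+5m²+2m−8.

m+2

Apply the Euclidean algorithm:
  m⁴+7m³+25m²+41m+22 = (m+2)(m³+5m²+2m−8) + (13m²+45m+38)
  m³+5m²+2m−8 = ((1/13)m+20/169)(13m²+45m+38) + (−(1056/169)m−2112/169)
  13m²+45m+38 = (−(2197/1056)m−3211/1056)(−(1056/169)m−2112/169) + (0)
Last nonzero remainder: −(1056/169)m−2112/169. Dividing through by −1056/169 gives the monic gcd m+2.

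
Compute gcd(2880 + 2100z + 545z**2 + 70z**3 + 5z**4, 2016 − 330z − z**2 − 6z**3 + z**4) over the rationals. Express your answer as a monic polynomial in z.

48 + 7z + z**2

Euclidean algorithm in ℚ[z]:
  5z**4 + 70z**3 + 545z**2 + 2100z + 2880 = (5)(z**4 − 6z**3 − z**2 − 330z + 2016) + (100z**3 + 550z**2 + 3750z − 7200)
  z**4 − 6z**3 − z**2 − 330z + 2016 = ((1/100)z − 23/200)(100z**3 + 550z**2 + 3750z − 7200) + ((99/4)z**2 + (693/4)z + 1188)
  100z**3 + 550z**2 + 3750z − 7200 = ((400/99)z − 200/33)((99/4)z**2 + (693/4)z + 1188) + (0)
Last nonzero remainder: (99/4)z**2 + (693/4)z + 1188. Dividing through by 99/4 gives the monic gcd z**2 + 7z + 48.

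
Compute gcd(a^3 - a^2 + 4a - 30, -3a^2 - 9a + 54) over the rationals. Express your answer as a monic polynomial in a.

a - 3

Repeated division with remainder:
  a^3 - a^2 + 4a - 30 = (-(1/3)a + 4/3)(-3a^2 - 9a + 54) + (34a - 102)
  -3a^2 - 9a + 54 = (-(3/34)a - 9/17)(34a - 102) + (0)
Last nonzero remainder: 34a - 102. Dividing through by 34 gives the monic gcd a - 3.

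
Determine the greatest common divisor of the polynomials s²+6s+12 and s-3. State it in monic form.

1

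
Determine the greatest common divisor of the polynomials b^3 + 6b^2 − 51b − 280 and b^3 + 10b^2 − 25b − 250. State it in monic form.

b + 5

Repeated division with remainder:
  b^3 + 6b^2 − 51b − 280 = (b^3 + 10b^2 − 25b − 250) + (−4b^2 − 26b − 30)
  b^3 + 10b^2 − 25b − 250 = (−(1/4)b − 7/8)(−4b^2 − 26b − 30) + (−(221/4)b − 1105/4)
  −4b^2 − 26b − 30 = ((16/221)b + 24/221)(−(221/4)b − 1105/4) + (0)
Last nonzero remainder: −(221/4)b − 1105/4. Dividing through by −221/4 gives the monic gcd b + 5.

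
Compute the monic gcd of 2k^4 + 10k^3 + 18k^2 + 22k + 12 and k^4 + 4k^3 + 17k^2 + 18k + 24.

Apply the Euclidean algorithm:
  2k^4 + 10k^3 + 18k^2 + 22k + 12 = (2)(k^4 + 4k^3 + 17k^2 + 18k + 24) + (2k^3 − 16k^2 − 14k − 36)
  k^4 + 4k^3 + 17k^2 + 18k + 24 = ((1/2)k + 6)(2k^3 − 16k^2 − 14k − 36) + (120k^2 + 120k + 240)
  2k^3 − 16k^2 − 14k − 36 = ((1/60)k − 3/20)(120k^2 + 120k + 240) + (0)
Last nonzero remainder: 120k^2 + 120k + 240. Dividing through by 120 gives the monic gcd k^2 + k + 2.

k^2 + k + 2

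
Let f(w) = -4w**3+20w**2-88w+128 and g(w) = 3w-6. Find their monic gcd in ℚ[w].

w-2

By polynomial division,
  -4w**3+20w**2-88w+128 = (-(4/3)w**2+4w-64/3)(3w-6) + (0)
Last nonzero remainder: 3w-6. Dividing through by 3 gives the monic gcd w-2.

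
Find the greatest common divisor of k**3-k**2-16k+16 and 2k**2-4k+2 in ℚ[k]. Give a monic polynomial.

Apply the Euclidean algorithm:
  k**3-k**2-16k+16 = ((1/2)k+1/2)(2k**2-4k+2) + (-15k+15)
  2k**2-4k+2 = (-(2/15)k+2/15)(-15k+15) + (0)
Last nonzero remainder: -15k+15. Dividing through by -15 gives the monic gcd k-1.

k-1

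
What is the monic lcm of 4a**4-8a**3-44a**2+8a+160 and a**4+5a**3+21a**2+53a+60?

a**6-a**5-a**4-33a**3-90a**2+64a+480

Euclidean algorithm in ℚ[a]:
  4a**4-8a**3-44a**2+8a+160 = (4)(a**4+5a**3+21a**2+53a+60) + (-28a**3-128a**2-204a-80)
  a**4+5a**3+21a**2+53a+60 = (-(1/28)a-3/196)(-28a**3-128a**2-204a-80) + ((576/49)a**2+(2304/49)a+2880/49)
  -28a**3-128a**2-204a-80 = (-(343/144)a-49/36)((576/49)a**2+(2304/49)a+2880/49) + (0)
Last nonzero remainder: (576/49)a**2+(2304/49)a+2880/49. Dividing through by 576/49 gives the monic gcd a**2+4a+5.
Then lcm(f, g) = f·g / gcd(f, g); expanding and making the result monic gives the answer.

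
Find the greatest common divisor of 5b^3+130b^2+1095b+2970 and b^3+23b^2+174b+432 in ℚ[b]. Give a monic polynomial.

b^2+15b+54

Euclidean algorithm in ℚ[b]:
  5b^3+130b^2+1095b+2970 = (5)(b^3+23b^2+174b+432) + (15b^2+225b+810)
  b^3+23b^2+174b+432 = ((1/15)b+8/15)(15b^2+225b+810) + (0)
Last nonzero remainder: 15b^2+225b+810. Dividing through by 15 gives the monic gcd b^2+15b+54.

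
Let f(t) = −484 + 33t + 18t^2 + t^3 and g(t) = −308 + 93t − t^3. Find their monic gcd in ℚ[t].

−44 + 7t + t^2

Repeated division with remainder:
  t^3 + 18t^2 + 33t − 484 = (−1)(−t^3 + 93t − 308) + (18t^2 + 126t − 792)
  −t^3 + 93t − 308 = (−(1/18)t + 7/18)(18t^2 + 126t − 792) + (0)
Last nonzero remainder: 18t^2 + 126t − 792. Dividing through by 18 gives the monic gcd t^2 + 7t − 44.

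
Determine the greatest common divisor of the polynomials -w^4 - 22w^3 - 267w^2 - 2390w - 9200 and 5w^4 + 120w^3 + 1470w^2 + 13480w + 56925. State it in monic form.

w^2 + 4w + 115

Euclidean algorithm in ℚ[w]:
  -w^4 - 22w^3 - 267w^2 - 2390w - 9200 = (-1/5)(5w^4 + 120w^3 + 1470w^2 + 13480w + 56925) + (2w^3 + 27w^2 + 306w + 2185)
  5w^4 + 120w^3 + 1470w^2 + 13480w + 56925 = ((5/2)w + 105/4)(2w^3 + 27w^2 + 306w + 2185) + (-(15/4)w^2 - 15w - 1725/4)
  2w^3 + 27w^2 + 306w + 2185 = (-(8/15)w - 76/15)(-(15/4)w^2 - 15w - 1725/4) + (0)
Last nonzero remainder: -(15/4)w^2 - 15w - 1725/4. Dividing through by -15/4 gives the monic gcd w^2 + 4w + 115.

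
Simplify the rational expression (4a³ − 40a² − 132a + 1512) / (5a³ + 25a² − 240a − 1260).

(4a − 36)/(5a + 30)

Repeated division with remainder:
  4a³ − 40a² − 132a + 1512 = (4/5)(5a³ + 25a² − 240a − 1260) + (−60a² + 60a + 2520)
  5a³ + 25a² − 240a − 1260 = (−(1/12)a − 1/2)(−60a² + 60a + 2520) + (0)
Last nonzero remainder: −60a² + 60a + 2520. Dividing through by −60 gives the monic gcd a² − a − 42.
Cancel a² − a − 42 from numerator and denominator to get the reduced form.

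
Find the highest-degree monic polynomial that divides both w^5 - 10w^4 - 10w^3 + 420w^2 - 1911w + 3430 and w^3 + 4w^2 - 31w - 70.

w^2 + 2w - 35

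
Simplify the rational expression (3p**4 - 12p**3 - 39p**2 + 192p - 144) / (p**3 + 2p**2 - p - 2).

(3p**3 - 9p**2 - 48p + 144)/(p**2 + 3p + 2)

Repeated division with remainder:
  3p**4 - 12p**3 - 39p**2 + 192p - 144 = (3p - 18)(p**3 + 2p**2 - p - 2) + (180p - 180)
  p**3 + 2p**2 - p - 2 = ((1/180)p**2 + (1/60)p + 1/90)(180p - 180) + (0)
Last nonzero remainder: 180p - 180. Dividing through by 180 gives the monic gcd p - 1.
Cancel p - 1 from numerator and denominator to get the reduced form.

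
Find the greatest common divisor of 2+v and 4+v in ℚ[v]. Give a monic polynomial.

1

Euclidean algorithm in ℚ[v]:
  v+2 = (v+4) + (−2)
  v+4 = (−(1/2)v−2)(−2) + (0)
The last nonzero remainder is the constant −2, so the polynomials are coprime and gcd = 1.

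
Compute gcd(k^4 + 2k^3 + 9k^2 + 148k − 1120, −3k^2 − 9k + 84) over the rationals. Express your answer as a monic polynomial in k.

k^2 + 3k − 28

By polynomial division,
  k^4 + 2k^3 + 9k^2 + 148k − 1120 = (−(1/3)k^2 + (1/3)k − 40/3)(−3k^2 − 9k + 84) + (0)
Last nonzero remainder: −3k^2 − 9k + 84. Dividing through by −3 gives the monic gcd k^2 + 3k − 28.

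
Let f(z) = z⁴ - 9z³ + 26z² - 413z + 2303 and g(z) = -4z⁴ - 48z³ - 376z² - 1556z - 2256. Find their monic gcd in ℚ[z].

Repeated division with remainder:
  z⁴ - 9z³ + 26z² - 413z + 2303 = (-1/4)(-4z⁴ - 48z³ - 376z² - 1556z - 2256) + (-21z³ - 68z² - 802z + 1739)
  -4z⁴ - 48z³ - 376z² - 1556z - 2256 = ((4/21)z + 736/441)(-21z³ - 68z² - 802z + 1739) + (-(48400/441)z² - (242000/441)z - 2274800/441)
  -21z³ - 68z² - 802z + 1739 = ((9261/48400)z - 16317/48400)(-(48400/441)z² - (242000/441)z - 2274800/441) + (0)
Last nonzero remainder: -(48400/441)z² - (242000/441)z - 2274800/441. Dividing through by -48400/441 gives the monic gcd z² + 5z + 47.

z² + 5z + 47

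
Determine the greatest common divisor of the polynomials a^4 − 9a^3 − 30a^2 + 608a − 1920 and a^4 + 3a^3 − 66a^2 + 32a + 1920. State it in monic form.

By polynomial division,
  a^4 − 9a^3 − 30a^2 + 608a − 1920 = (a^4 + 3a^3 − 66a^2 + 32a + 1920) + (−12a^3 + 36a^2 + 576a − 3840)
  a^4 + 3a^3 − 66a^2 + 32a + 1920 = (−(1/12)a − 1/2)(−12a^3 + 36a^2 + 576a − 3840) + (0)
Last nonzero remainder: −12a^3 + 36a^2 + 576a − 3840. Dividing through by −12 gives the monic gcd a^3 − 3a^2 − 48a + 320.

a^3 − 3a^2 − 48a + 320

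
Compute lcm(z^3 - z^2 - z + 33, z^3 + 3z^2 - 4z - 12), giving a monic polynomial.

Apply the Euclidean algorithm:
  z^3 - z^2 - z + 33 = (z^3 + 3z^2 - 4z - 12) + (-4z^2 + 3z + 45)
  z^3 + 3z^2 - 4z - 12 = (-(1/4)z - 15/16)(-4z^2 + 3z + 45) + ((161/16)z + 483/16)
  -4z^2 + 3z + 45 = (-(64/161)z + 240/161)((161/16)z + 483/16) + (0)
Last nonzero remainder: (161/16)z + 483/16. Dividing through by 161/16 gives the monic gcd z + 3.
Then lcm(f, g) = f·g / gcd(f, g); expanding and making the result monic gives the answer.

z^5 - z^4 - 5z^3 + 37z^2 + 4z - 132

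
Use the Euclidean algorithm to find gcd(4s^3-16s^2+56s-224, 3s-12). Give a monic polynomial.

s-4

Euclidean algorithm in ℚ[s]:
  4s^3-16s^2+56s-224 = ((4/3)s^2+56/3)(3s-12) + (0)
Last nonzero remainder: 3s-12. Dividing through by 3 gives the monic gcd s-4.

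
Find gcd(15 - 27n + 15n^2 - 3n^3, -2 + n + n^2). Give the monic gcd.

-1 + n

By polynomial division,
  -3n^3 + 15n^2 - 27n + 15 = (-3n + 18)(n^2 + n - 2) + (-51n + 51)
  n^2 + n - 2 = (-(1/51)n - 2/51)(-51n + 51) + (0)
Last nonzero remainder: -51n + 51. Dividing through by -51 gives the monic gcd n - 1.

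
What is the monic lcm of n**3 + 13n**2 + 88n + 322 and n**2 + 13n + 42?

Apply the Euclidean algorithm:
  n**3 + 13n**2 + 88n + 322 = (n)(n**2 + 13n + 42) + (46n + 322)
  n**2 + 13n + 42 = ((1/46)n + 3/23)(46n + 322) + (0)
Last nonzero remainder: 46n + 322. Dividing through by 46 gives the monic gcd n + 7.
Then lcm(f, g) = f·g / gcd(f, g); expanding and making the result monic gives the answer.

n**4 + 19n**3 + 166n**2 + 850n + 1932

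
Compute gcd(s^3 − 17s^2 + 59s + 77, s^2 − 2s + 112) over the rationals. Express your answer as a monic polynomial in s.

Apply the Euclidean algorithm:
  s^3 − 17s^2 + 59s + 77 = (s − 15)(s^2 − 2s + 112) + (−83s + 1757)
  s^2 − 2s + 112 = (−(1/83)s − 1591/6889)(−83s + 1757) + (3566955/6889)
  −83s + 1757 = (−(571787/3566955)s + 1729139/509565)(3566955/6889) + (0)
The last nonzero remainder is the constant 3566955/6889, so the polynomials are coprime and gcd = 1.

1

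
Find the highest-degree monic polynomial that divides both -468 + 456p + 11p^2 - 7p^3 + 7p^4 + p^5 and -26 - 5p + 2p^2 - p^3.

13 - 4p + p^2

By polynomial division,
  p^5 + 7p^4 - 7p^3 + 11p^2 + 456p - 468 = (-p^2 - 9p - 6)(-p^3 + 2p^2 - 5p - 26) + (-48p^2 + 192p - 624)
  -p^3 + 2p^2 - 5p - 26 = ((1/48)p + 1/24)(-48p^2 + 192p - 624) + (0)
Last nonzero remainder: -48p^2 + 192p - 624. Dividing through by -48 gives the monic gcd p^2 - 4p + 13.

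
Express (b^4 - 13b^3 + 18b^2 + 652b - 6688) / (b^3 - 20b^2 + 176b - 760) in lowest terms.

(b^2 - 3b - 88)/(b - 10)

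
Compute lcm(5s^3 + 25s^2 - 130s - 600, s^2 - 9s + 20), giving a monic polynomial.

Euclidean algorithm in ℚ[s]:
  5s^3 + 25s^2 - 130s - 600 = (5s + 70)(s^2 - 9s + 20) + (400s - 2000)
  s^2 - 9s + 20 = ((1/400)s - 1/100)(400s - 2000) + (0)
Last nonzero remainder: 400s - 2000. Dividing through by 400 gives the monic gcd s - 5.
Then lcm(f, g) = f·g / gcd(f, g); expanding and making the result monic gives the answer.

s^4 + s^3 - 46s^2 - 16s + 480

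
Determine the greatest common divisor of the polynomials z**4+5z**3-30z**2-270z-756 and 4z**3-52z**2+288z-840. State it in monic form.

z-7

Apply the Euclidean algorithm:
  z**4+5z**3-30z**2-270z-756 = ((1/4)z+9/2)(4z**3-52z**2+288z-840) + (132z**2-1356z+3024)
  4z**3-52z**2+288z-840 = ((1/33)z-10/121)(132z**2-1356z+3024) + ((10200/121)z-71400/121)
  132z**2-1356z+3024 = ((1331/850)z-2178/425)((10200/121)z-71400/121) + (0)
Last nonzero remainder: (10200/121)z-71400/121. Dividing through by 10200/121 gives the monic gcd z-7.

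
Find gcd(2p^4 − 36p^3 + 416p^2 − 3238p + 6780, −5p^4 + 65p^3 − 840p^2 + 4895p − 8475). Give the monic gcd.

p^3 − 8p^2 + 128p − 339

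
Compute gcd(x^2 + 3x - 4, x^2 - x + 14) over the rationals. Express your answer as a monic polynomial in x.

Apply the Euclidean algorithm:
  x^2 + 3x - 4 = (x^2 - x + 14) + (4x - 18)
  x^2 - x + 14 = ((1/4)x + 7/8)(4x - 18) + (119/4)
  4x - 18 = ((16/119)x - 72/119)(119/4) + (0)
The last nonzero remainder is the constant 119/4, so the polynomials are coprime and gcd = 1.

1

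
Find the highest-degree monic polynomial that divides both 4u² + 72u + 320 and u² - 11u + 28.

1

Euclidean algorithm in ℚ[u]:
  4u² + 72u + 320 = (4)(u² - 11u + 28) + (116u + 208)
  u² - 11u + 28 = ((1/116)u - 371/3364)(116u + 208) + (42840/841)
  116u + 208 = ((24389/10710)u + 21866/5355)(42840/841) + (0)
The last nonzero remainder is the constant 42840/841, so the polynomials are coprime and gcd = 1.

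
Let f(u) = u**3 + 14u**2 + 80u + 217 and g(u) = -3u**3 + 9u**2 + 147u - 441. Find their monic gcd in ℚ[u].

u + 7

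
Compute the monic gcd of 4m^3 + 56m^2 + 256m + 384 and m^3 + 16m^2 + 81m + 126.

Apply the Euclidean algorithm:
  4m^3 + 56m^2 + 256m + 384 = (4)(m^3 + 16m^2 + 81m + 126) + (−8m^2 − 68m − 120)
  m^3 + 16m^2 + 81m + 126 = (−(1/8)m − 15/16)(−8m^2 − 68m − 120) + ((9/4)m + 27/2)
  −8m^2 − 68m − 120 = (−(32/9)m − 80/9)((9/4)m + 27/2) + (0)
Last nonzero remainder: (9/4)m + 27/2. Dividing through by 9/4 gives the monic gcd m + 6.

m + 6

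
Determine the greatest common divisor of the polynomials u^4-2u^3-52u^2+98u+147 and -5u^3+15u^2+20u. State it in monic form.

u+1

Euclidean algorithm in ℚ[u]:
  u^4-2u^3-52u^2+98u+147 = (-(1/5)u-1/5)(-5u^3+15u^2+20u) + (-45u^2+102u+147)
  -5u^3+15u^2+20u = ((1/9)u-11/135)(-45u^2+102u+147) + ((539/45)u+539/45)
  -45u^2+102u+147 = (-(2025/539)u+135/11)((539/45)u+539/45) + (0)
Last nonzero remainder: (539/45)u+539/45. Dividing through by 539/45 gives the monic gcd u+1.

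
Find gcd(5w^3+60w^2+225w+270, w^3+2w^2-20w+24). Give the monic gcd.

w+6

Euclidean algorithm in ℚ[w]:
  5w^3+60w^2+225w+270 = (5)(w^3+2w^2-20w+24) + (50w^2+325w+150)
  w^3+2w^2-20w+24 = ((1/50)w-9/100)(50w^2+325w+150) + ((25/4)w+75/2)
  50w^2+325w+150 = (8w+4)((25/4)w+75/2) + (0)
Last nonzero remainder: (25/4)w+75/2. Dividing through by 25/4 gives the monic gcd w+6.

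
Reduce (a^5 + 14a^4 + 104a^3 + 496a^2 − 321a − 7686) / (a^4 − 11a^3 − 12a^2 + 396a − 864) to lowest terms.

By polynomial division,
  a^5 + 14a^4 + 104a^3 + 496a^2 − 321a − 7686 = (a + 25)(a^4 − 11a^3 − 12a^2 + 396a − 864) + (391a^3 + 400a^2 − 9357a + 13914)
  a^4 − 11a^3 − 12a^2 + 396a − 864 = ((1/391)a − 4701/152881)(391a^3 + 400a^2 − 9357a + 13914) + ((3704415/152881)a^2 + (11113245/152881)a − 66679470/152881)
  391a^3 + 400a^2 − 9357a + 13914 = ((59776471/3704415)a − 118177013/3704415)((3704415/152881)a^2 + (11113245/152881)a − 66679470/152881) + (0)
Last nonzero remainder: (3704415/152881)a^2 + (11113245/152881)a − 66679470/152881. Dividing through by 3704415/152881 gives the monic gcd a^2 + 3a − 18.
Cancel a^2 + 3a − 18 from numerator and denominator to get the reduced form.

(a^3 + 11a^2 + 89a + 427)/(a^2 − 14a + 48)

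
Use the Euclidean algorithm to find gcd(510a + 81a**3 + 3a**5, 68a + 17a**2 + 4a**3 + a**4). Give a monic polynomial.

Euclidean algorithm in ℚ[a]:
  3a**5 + 81a**3 + 510a = (3a - 12)(a**4 + 4a**3 + 17a**2 + 68a) + (78a**3 + 1326a)
  a**4 + 4a**3 + 17a**2 + 68a = ((1/78)a + 2/39)(78a**3 + 1326a) + (0)
Last nonzero remainder: 78a**3 + 1326a. Dividing through by 78 gives the monic gcd a**3 + 17a.

17a + a**3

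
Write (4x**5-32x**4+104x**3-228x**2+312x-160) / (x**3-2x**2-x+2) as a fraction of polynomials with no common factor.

Euclidean algorithm in ℚ[x]:
  4x**5-32x**4+104x**3-228x**2+312x-160 = (4x**2-24x+60)(x**3-2x**2-x+2) + (-140x**2+420x-280)
  x**3-2x**2-x+2 = (-(1/140)x-1/140)(-140x**2+420x-280) + (0)
Last nonzero remainder: -140x**2+420x-280. Dividing through by -140 gives the monic gcd x**2-3x+2.
Cancel x**2-3x+2 from numerator and denominator to get the reduced form.

(4x**3-20x**2+36x-80)/(x+1)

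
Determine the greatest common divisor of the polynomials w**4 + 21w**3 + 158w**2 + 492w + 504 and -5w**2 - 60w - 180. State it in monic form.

w**2 + 12w + 36

Apply the Euclidean algorithm:
  w**4 + 21w**3 + 158w**2 + 492w + 504 = (-(1/5)w**2 - (9/5)w - 14/5)(-5w**2 - 60w - 180) + (0)
Last nonzero remainder: -5w**2 - 60w - 180. Dividing through by -5 gives the monic gcd w**2 + 12w + 36.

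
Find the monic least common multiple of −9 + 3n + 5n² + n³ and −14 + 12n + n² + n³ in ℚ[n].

Repeated division with remainder:
  n³ + 5n² + 3n − 9 = (n³ + n² + 12n − 14) + (4n² − 9n + 5)
  n³ + n² + 12n − 14 = ((1/4)n + 13/16)(4n² − 9n + 5) + ((289/16)n − 289/16)
  4n² − 9n + 5 = ((64/289)n − 80/289)((289/16)n − 289/16) + (0)
Last nonzero remainder: (289/16)n − 289/16. Dividing through by 289/16 gives the monic gcd n − 1.
Then lcm(f, g) = f·g / gcd(f, g); expanding and making the result monic gives the answer.

−126 + 24n + 67n² + 27n³ + 7n⁴ + n⁵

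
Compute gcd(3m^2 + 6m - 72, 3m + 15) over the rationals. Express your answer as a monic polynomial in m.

Repeated division with remainder:
  3m^2 + 6m - 72 = (m - 3)(3m + 15) + (-27)
  3m + 15 = (-(1/9)m - 5/9)(-27) + (0)
The last nonzero remainder is the constant -27, so the polynomials are coprime and gcd = 1.

1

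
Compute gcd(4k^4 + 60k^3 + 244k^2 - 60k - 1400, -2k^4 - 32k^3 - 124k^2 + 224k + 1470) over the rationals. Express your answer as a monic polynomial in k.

k^2 + 12k + 35

Euclidean algorithm in ℚ[k]:
  4k^4 + 60k^3 + 244k^2 - 60k - 1400 = (-2)(-2k^4 - 32k^3 - 124k^2 + 224k + 1470) + (-4k^3 - 4k^2 + 388k + 1540)
  -2k^4 - 32k^3 - 124k^2 + 224k + 1470 = ((1/2)k + 15/2)(-4k^3 - 4k^2 + 388k + 1540) + (-288k^2 - 3456k - 10080)
  -4k^3 - 4k^2 + 388k + 1540 = ((1/72)k - 11/72)(-288k^2 - 3456k - 10080) + (0)
Last nonzero remainder: -288k^2 - 3456k - 10080. Dividing through by -288 gives the monic gcd k^2 + 12k + 35.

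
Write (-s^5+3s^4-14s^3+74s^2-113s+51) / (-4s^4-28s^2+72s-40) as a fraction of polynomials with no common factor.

Apply the Euclidean algorithm:
  -s^5+3s^4-14s^3+74s^2-113s+51 = ((1/4)s-3/4)(-4s^4-28s^2+72s-40) + (-7s^3+35s^2-49s+21)
  -4s^4-28s^2+72s-40 = ((4/7)s+20/7)(-7s^3+35s^2-49s+21) + (-100s^2+200s-100)
  -7s^3+35s^2-49s+21 = ((7/100)s-21/100)(-100s^2+200s-100) + (0)
Last nonzero remainder: -100s^2+200s-100. Dividing through by -100 gives the monic gcd s^2-2s+1.
Cancel s^2-2s+1 from numerator and denominator to get the reduced form.

(s^3-s^2+11s-51)/(4s^2+8s+40)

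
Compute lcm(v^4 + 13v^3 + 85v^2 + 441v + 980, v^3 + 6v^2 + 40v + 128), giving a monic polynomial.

By polynomial division,
  v^4 + 13v^3 + 85v^2 + 441v + 980 = (v + 7)(v^3 + 6v^2 + 40v + 128) + (3v^2 + 33v + 84)
  v^3 + 6v^2 + 40v + 128 = ((1/3)v − 5/3)(3v^2 + 33v + 84) + (67v + 268)
  3v^2 + 33v + 84 = ((3/67)v + 21/67)(67v + 268) + (0)
Last nonzero remainder: 67v + 268. Dividing through by 67 gives the monic gcd v + 4.
Then lcm(f, g) = f·g / gcd(f, g); expanding and making the result monic gives the answer.

v^6 + 15v^5 + 143v^4 + 1027v^3 + 4582v^2 + 16072v + 31360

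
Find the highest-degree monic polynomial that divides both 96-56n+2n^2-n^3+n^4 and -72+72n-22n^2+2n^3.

By polynomial division,
  n^4-n^3+2n^2-56n+96 = ((1/2)n+5)(2n^3-22n^2+72n-72) + (76n^2-380n+456)
  2n^3-22n^2+72n-72 = ((1/38)n-3/19)(76n^2-380n+456) + (0)
Last nonzero remainder: 76n^2-380n+456. Dividing through by 76 gives the monic gcd n^2-5n+6.

6-5n+n^2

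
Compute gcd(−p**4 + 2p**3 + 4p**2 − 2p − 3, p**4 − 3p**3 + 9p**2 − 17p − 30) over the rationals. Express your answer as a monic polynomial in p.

Repeated division with remainder:
  −p**4 + 2p**3 + 4p**2 − 2p − 3 = (−1)(p**4 − 3p**3 + 9p**2 − 17p − 30) + (−p**3 + 13p**2 − 19p − 33)
  p**4 − 3p**3 + 9p**2 − 17p − 30 = (−p − 10)(−p**3 + 13p**2 − 19p − 33) + (120p**2 − 240p − 360)
  −p**3 + 13p**2 − 19p − 33 = (−(1/120)p + 11/120)(120p**2 − 240p − 360) + (0)
Last nonzero remainder: 120p**2 − 240p − 360. Dividing through by 120 gives the monic gcd p**2 − 2p − 3.

p**2 − 2p − 3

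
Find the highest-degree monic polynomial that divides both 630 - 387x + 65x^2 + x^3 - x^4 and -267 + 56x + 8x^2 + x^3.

-3 + x

Apply the Euclidean algorithm:
  -x^4 + x^3 + 65x^2 - 387x + 630 = (-x + 9)(x^3 + 8x^2 + 56x - 267) + (49x^2 - 1158x + 3033)
  x^3 + 8x^2 + 56x - 267 = ((1/49)x + 1550/2401)(49x^2 - 1158x + 3033) + ((1780739/2401)x - 5342217/2401)
  49x^2 - 1158x + 3033 = ((117649/1780739)x - 2427411/1780739)((1780739/2401)x - 5342217/2401) + (0)
Last nonzero remainder: (1780739/2401)x - 5342217/2401. Dividing through by 1780739/2401 gives the monic gcd x - 3.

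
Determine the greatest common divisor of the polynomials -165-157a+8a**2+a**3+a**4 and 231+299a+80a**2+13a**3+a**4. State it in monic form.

33+38a+6a**2+a**3

Euclidean algorithm in ℚ[a]:
  a**4+a**3+8a**2-157a-165 = (a**4+13a**3+80a**2+299a+231) + (-12a**3-72a**2-456a-396)
  a**4+13a**3+80a**2+299a+231 = (-(1/12)a-7/12)(-12a**3-72a**2-456a-396) + (0)
Last nonzero remainder: -12a**3-72a**2-456a-396. Dividing through by -12 gives the monic gcd a**3+6a**2+38a+33.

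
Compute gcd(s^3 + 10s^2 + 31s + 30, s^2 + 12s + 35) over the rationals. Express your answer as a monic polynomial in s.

s + 5

By polynomial division,
  s^3 + 10s^2 + 31s + 30 = (s - 2)(s^2 + 12s + 35) + (20s + 100)
  s^2 + 12s + 35 = ((1/20)s + 7/20)(20s + 100) + (0)
Last nonzero remainder: 20s + 100. Dividing through by 20 gives the monic gcd s + 5.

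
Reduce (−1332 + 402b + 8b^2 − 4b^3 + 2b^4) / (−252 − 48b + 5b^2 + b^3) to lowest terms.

(−222 + 104b − 16b^2 + 2b^3)/(−42 − b + b^2)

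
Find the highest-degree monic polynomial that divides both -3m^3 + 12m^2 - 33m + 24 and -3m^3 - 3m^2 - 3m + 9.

m - 1

Euclidean algorithm in ℚ[m]:
  -3m^3 + 12m^2 - 33m + 24 = (-3m^3 - 3m^2 - 3m + 9) + (15m^2 - 30m + 15)
  -3m^3 - 3m^2 - 3m + 9 = (-(1/5)m - 3/5)(15m^2 - 30m + 15) + (-18m + 18)
  15m^2 - 30m + 15 = (-(5/6)m + 5/6)(-18m + 18) + (0)
Last nonzero remainder: -18m + 18. Dividing through by -18 gives the monic gcd m - 1.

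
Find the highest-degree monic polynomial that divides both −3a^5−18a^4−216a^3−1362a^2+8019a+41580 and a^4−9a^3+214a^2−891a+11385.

a^2+99

Repeated division with remainder:
  −3a^5−18a^4−216a^3−1362a^2+8019a+41580 = (−3a−45)(a^4−9a^3+214a^2−891a+11385) + (21a^3+5595a^2+2079a+553905)
  a^4−9a^3+214a^2−891a+11385 = ((1/21)a−1928/147)(21a^3+5595a^2+2079a+553905) + ((3601355/49)a^2+356534145/49)
  21a^3+5595a^2+2079a+553905 = ((1029/3601355)a+54831/720271)((3601355/49)a^2+356534145/49) + (0)
Last nonzero remainder: (3601355/49)a^2+356534145/49. Dividing through by 3601355/49 gives the monic gcd a^2+99.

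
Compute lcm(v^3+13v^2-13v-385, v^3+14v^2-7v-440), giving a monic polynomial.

v^4+21v^3+91v^2-489v-3080

Apply the Euclidean algorithm:
  v^3+13v^2-13v-385 = (v^3+14v^2-7v-440) + (-v^2-6v+55)
  v^3+14v^2-7v-440 = (-v-8)(-v^2-6v+55) + (0)
Last nonzero remainder: -v^2-6v+55. Dividing through by -1 gives the monic gcd v^2+6v-55.
Then lcm(f, g) = f·g / gcd(f, g); expanding and making the result monic gives the answer.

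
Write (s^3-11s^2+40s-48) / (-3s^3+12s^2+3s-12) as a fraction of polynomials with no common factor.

(-s^2+7s-12)/(3s^2-3)

Apply the Euclidean algorithm:
  s^3-11s^2+40s-48 = (-1/3)(-3s^3+12s^2+3s-12) + (-7s^2+41s-52)
  -3s^3+12s^2+3s-12 = ((3/7)s+39/49)(-7s^2+41s-52) + (-(360/49)s+1440/49)
  -7s^2+41s-52 = ((343/360)s-637/360)(-(360/49)s+1440/49) + (0)
Last nonzero remainder: -(360/49)s+1440/49. Dividing through by -360/49 gives the monic gcd s-4.
Cancel s-4 from numerator and denominator to get the reduced form.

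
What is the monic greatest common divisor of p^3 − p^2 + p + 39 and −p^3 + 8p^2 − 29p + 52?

p^2 − 4p + 13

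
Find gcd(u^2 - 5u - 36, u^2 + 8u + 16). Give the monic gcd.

u + 4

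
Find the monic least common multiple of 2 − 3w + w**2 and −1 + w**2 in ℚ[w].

Euclidean algorithm in ℚ[w]:
  w**2 − 3w + 2 = (w**2 − 1) + (−3w + 3)
  w**2 − 1 = (−(1/3)w − 1/3)(−3w + 3) + (0)
Last nonzero remainder: −3w + 3. Dividing through by −3 gives the monic gcd w − 1.
Then lcm(f, g) = f·g / gcd(f, g); expanding and making the result monic gives the answer.

2 − w − 2w**2 + w**3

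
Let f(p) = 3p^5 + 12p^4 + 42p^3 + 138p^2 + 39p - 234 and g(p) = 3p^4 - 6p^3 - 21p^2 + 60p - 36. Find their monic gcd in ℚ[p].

Repeated division with remainder:
  3p^5 + 12p^4 + 42p^3 + 138p^2 + 39p - 234 = (p + 6)(3p^4 - 6p^3 - 21p^2 + 60p - 36) + (99p^3 + 204p^2 - 285p - 18)
  3p^4 - 6p^3 - 21p^2 + 60p - 36 = ((1/33)p - 134/1089)(99p^3 + 204p^2 - 285p - 18) + ((4624/363)p^2 + (9248/363)p - 4624/121)
  99p^3 + 204p^2 - 285p - 18 = ((35937/4624)p + 1089/2312)((4624/363)p^2 + (9248/363)p - 4624/121) + (0)
Last nonzero remainder: (4624/363)p^2 + (9248/363)p - 4624/121. Dividing through by 4624/363 gives the monic gcd p^2 + 2p - 3.

p^2 + 2p - 3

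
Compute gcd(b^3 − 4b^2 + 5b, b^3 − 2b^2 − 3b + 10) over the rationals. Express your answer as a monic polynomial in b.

b^2 − 4b + 5

Repeated division with remainder:
  b^3 − 4b^2 + 5b = (b^3 − 2b^2 − 3b + 10) + (−2b^2 + 8b − 10)
  b^3 − 2b^2 − 3b + 10 = (−(1/2)b − 1)(−2b^2 + 8b − 10) + (0)
Last nonzero remainder: −2b^2 + 8b − 10. Dividing through by −2 gives the monic gcd b^2 − 4b + 5.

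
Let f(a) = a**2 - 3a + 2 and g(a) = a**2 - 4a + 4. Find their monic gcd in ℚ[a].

By polynomial division,
  a**2 - 3a + 2 = (a**2 - 4a + 4) + (a - 2)
  a**2 - 4a + 4 = (a - 2)(a - 2) + (0)
The last nonzero remainder a - 2 is already monic.

a - 2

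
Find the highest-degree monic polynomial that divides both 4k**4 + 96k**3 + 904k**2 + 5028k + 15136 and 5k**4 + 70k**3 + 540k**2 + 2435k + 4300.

Apply the Euclidean algorithm:
  4k**4 + 96k**3 + 904k**2 + 5028k + 15136 = (4/5)(5k**4 + 70k**3 + 540k**2 + 2435k + 4300) + (40k**3 + 472k**2 + 3080k + 11696)
  5k**4 + 70k**3 + 540k**2 + 2435k + 4300 = ((1/8)k + 11/40)(40k**3 + 472k**2 + 3080k + 11696) + ((126/5)k**2 + 126k + 5418/5)
  40k**3 + 472k**2 + 3080k + 11696 = ((100/63)k + 680/63)((126/5)k**2 + 126k + 5418/5) + (0)
Last nonzero remainder: (126/5)k**2 + 126k + 5418/5. Dividing through by 126/5 gives the monic gcd k**2 + 5k + 43.

k**2 + 5k + 43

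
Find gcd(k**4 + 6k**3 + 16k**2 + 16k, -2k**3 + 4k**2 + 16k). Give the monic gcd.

k**2 + 2k

By polynomial division,
  k**4 + 6k**3 + 16k**2 + 16k = (-(1/2)k - 4)(-2k**3 + 4k**2 + 16k) + (40k**2 + 80k)
  -2k**3 + 4k**2 + 16k = (-(1/20)k + 1/5)(40k**2 + 80k) + (0)
Last nonzero remainder: 40k**2 + 80k. Dividing through by 40 gives the monic gcd k**2 + 2k.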